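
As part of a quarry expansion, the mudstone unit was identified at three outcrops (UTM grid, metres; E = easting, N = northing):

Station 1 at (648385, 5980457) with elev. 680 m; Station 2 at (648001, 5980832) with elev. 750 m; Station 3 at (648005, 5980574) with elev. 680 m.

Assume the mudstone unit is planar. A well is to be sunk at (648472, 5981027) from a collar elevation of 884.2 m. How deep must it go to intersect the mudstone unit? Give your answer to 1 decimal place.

41.5 m

Let the plane be z = a·E + b·N + c.
Station 2−Station 1: −384a + 375b = 70;  Station 3−Station 1: −380a + 117b = 0.
Solving gives a = 0.083938015, b = 0.272619194.
Then c = 680 − a·648385 − b·5980457 = −1684131.52.
At (648472, 5981027): z_contact = 54431.45 + 1630542.76 − 1684131.52 = 842.70 m.
Depth below ground = 884.2 − 842.70 = 41.5 m.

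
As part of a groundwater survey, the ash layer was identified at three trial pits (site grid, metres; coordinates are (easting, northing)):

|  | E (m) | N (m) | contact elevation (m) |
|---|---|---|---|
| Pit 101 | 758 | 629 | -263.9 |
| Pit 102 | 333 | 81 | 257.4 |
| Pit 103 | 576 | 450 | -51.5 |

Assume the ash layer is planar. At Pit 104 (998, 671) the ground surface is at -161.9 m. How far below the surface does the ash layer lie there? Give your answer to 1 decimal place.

Let the plane be z = a·E + b·N + c.
Pit 102−Pit 101: −425a − 548b = 521.3;  Pit 103−Pit 101: −182a − 179b = 212.4.
Solving gives a = −0.97555, b = −0.19469.
Then c = -263.9 − a·758 − b·629 = 598.03.
At (998, 671): z_contact = −973.60 − 130.64 + 598.03 = -506.21 m.
Depth below ground = -161.9 − (-506.21) = 344.3 m.

344.3 m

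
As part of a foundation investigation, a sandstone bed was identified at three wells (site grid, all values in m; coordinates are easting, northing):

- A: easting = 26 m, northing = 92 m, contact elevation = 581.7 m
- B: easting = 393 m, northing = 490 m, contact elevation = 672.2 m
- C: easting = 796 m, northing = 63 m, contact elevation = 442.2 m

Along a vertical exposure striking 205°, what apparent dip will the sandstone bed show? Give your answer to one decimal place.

Let the plane be z = a·easting + b·northing + c.
B−A: 367a + 398b = 90.5;  C−A: 770a − 29b = −139.5.
Solving gives a = −0.16681, b = 0.38121.
Unit vector along 205° is (sin 205°, cos 205°) = (-0.4226, -0.9063).
Slope in that direction = a·(-0.4226) + b·(-0.9063) = −0.27499.
Apparent dip = arctan|0.27499| = 15.4° (true dip is 22.6°, so apparent ≤ true as expected).

15.4°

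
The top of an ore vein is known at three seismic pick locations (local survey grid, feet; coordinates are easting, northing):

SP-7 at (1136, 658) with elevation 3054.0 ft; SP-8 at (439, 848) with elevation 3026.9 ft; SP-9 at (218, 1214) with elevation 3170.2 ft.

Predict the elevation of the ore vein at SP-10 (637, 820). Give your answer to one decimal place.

Let the plane be z = a·easting + b·northing + c.
SP-8−SP-7: −697a + 190b = −27.1;  SP-9−SP-7: −918a + 556b = 116.2.
Solving gives a = 0.174301, b = 0.496777.
Then c = 3054 − a·1136 − b·658 = 2529.11.
At (637, 820): z = 111.0 + 407.4 + 2529.11 = 3047.5 ft.

3047.5 ft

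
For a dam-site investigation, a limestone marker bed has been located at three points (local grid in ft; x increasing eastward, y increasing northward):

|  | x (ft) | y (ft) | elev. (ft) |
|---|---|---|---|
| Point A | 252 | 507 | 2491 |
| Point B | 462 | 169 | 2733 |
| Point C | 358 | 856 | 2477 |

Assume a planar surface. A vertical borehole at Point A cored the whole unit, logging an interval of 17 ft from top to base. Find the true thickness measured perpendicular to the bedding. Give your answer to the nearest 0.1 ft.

Two edge vectors: Point A→Point B = (210, -338, 242), Point A→Point C = (106, 349, -14).
Normal n = (Point A→Point B) × (Point A→Point C) = (-79726, 28592, 109118).
So ∂z/∂x = −n_x/n_z = 0.73064 and ∂z/∂y = −n_y/n_z = −0.26203.
|∇z| = √(a²+b²) = 0.77620, so dip δ = arctan(0.77620) = 37.82°.
True thickness = vertical thickness × cos δ = 17 × cos 37.82° = 13.4 ft.

13.4 ft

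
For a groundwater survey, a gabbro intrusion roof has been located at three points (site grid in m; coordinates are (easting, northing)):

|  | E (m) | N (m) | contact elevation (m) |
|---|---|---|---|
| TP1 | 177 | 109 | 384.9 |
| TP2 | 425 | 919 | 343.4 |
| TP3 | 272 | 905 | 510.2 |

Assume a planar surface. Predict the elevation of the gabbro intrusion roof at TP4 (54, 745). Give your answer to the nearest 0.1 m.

Let the plane be z = a·E + b·N + c.
TP2−TP1: 248a + 810b = −41.5;  TP3−TP1: 95a + 796b = 125.3.
Solving gives a = −1.11680, b = 0.29070.
Then c = 384.9 − a·177 − b·109 = 550.89.
At (54, 745): z = −60.3 + 216.6 + 550.89 = 707.1 m.

707.1 m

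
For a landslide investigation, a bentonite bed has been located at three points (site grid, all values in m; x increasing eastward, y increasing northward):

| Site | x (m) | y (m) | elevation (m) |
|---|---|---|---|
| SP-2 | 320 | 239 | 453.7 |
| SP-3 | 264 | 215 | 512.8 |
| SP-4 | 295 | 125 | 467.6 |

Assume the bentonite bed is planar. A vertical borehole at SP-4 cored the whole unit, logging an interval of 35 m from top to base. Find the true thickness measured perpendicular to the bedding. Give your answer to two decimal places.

Let the plane be z = a·x + b·y + c.
SP-3−SP-2: −56a − 24b = 59.1;  SP-4−SP-2: −25a − 114b = 13.9.
Solving gives a = −1.10716, b = 0.12087.
|∇z| = √(a²+b²) = 1.11374, so dip δ = arctan(1.11374) = 48.08°.
True thickness = vertical thickness × cos δ = 35 × cos 48.08° = 23.38 m.

23.38 m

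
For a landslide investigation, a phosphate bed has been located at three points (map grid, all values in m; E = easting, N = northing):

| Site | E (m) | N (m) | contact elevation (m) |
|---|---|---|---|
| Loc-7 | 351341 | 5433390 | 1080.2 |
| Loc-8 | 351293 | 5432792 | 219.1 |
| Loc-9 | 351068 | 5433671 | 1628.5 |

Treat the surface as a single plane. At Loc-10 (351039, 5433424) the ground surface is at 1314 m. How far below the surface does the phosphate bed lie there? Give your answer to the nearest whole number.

Let the plane be z = a·E + b·N + c.
Loc-8−Loc-7: −48a − 598b = −861.1;  Loc-9−Loc-7: −273a + 281b = 548.3.
Solving gives a = −0.48610008, b = 1.47898462.
Then c = 1080.2 − a·351341 − b·5433390 = −7864033.17.
At (351039, 5433424): z_contact = −170640.1 + 8035950.5 − 7864033.17 = 1277.3 m.
Depth below ground = 1314 − 1277.3 = 37 m.

37 m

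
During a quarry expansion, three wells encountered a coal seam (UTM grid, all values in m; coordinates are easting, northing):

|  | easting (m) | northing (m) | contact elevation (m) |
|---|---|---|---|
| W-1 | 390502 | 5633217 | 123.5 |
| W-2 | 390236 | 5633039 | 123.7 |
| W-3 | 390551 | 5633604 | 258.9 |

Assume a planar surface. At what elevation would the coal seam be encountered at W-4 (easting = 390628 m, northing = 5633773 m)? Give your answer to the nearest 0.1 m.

Let the plane be z = a·easting + b·northing + c.
W-2−W-1: −266a − 178b = 0.2;  W-3−W-1: 49a + 387b = 135.4.
Solving gives a = −0.256618552, b = 0.382362556.
Then c = 123.5 − a·390502 − b·5633217 = −2053597.69.
At (390628, 5633773): z = −100242.4 + 2154143.8 − 2053597.69 = 303.8 m.

303.8 m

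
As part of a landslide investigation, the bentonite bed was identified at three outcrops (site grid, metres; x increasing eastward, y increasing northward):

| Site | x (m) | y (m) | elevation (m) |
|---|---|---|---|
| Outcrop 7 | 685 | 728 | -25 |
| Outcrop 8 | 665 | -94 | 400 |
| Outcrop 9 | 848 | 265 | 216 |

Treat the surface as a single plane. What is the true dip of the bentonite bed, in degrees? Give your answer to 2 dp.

27.35°

Two edge vectors: Outcrop 7→Outcrop 8 = (-20, -822, 425), Outcrop 7→Outcrop 9 = (163, -463, 241).
Normal n = (Outcrop 7→Outcrop 8) × (Outcrop 7→Outcrop 9) = (-1327, 74095, 143246).
So ∂z/∂x = −n_x/n_z = 0.00926 and ∂z/∂y = −n_y/n_z = −0.51726.
Gradient magnitude |∇z| = √(a² + b²) = √(0.00009 + 0.26755) = 0.51734.
True dip = arctan(0.51734) = 27.35°, dipping toward N (azimuth ≈ 359°).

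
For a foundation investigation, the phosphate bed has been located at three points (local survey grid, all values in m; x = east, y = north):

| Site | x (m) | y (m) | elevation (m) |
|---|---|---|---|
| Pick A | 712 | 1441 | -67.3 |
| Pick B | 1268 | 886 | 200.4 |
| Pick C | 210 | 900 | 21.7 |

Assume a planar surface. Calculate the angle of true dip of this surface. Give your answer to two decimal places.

Two edge vectors: Pick A→Pick B = (556, -555, 267.7), Pick A→Pick C = (-502, -541, 89).
Normal n = (Pick A→Pick B) × (Pick A→Pick C) = (95430.7, -183869.4, -579406).
So ∂z/∂x = −n_x/n_z = 0.16470 and ∂z/∂y = −n_y/n_z = −0.31734.
Gradient magnitude |∇z| = √(a² + b²) = √(0.02713 + 0.10071) = 0.35754.
True dip = arctan(0.35754) = 19.67°, dipping toward NNW (azimuth ≈ 333°).

19.67°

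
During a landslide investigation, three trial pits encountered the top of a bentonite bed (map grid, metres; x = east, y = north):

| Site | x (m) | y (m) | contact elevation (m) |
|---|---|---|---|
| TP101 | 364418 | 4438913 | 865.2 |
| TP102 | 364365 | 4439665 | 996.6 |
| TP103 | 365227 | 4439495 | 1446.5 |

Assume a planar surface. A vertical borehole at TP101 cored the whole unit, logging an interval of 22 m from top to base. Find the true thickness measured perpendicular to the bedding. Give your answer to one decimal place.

Two edge vectors: TP101→TP102 = (-53, 752, 131.4), TP101→TP103 = (809, 582, 581.3).
Normal n = (TP101→TP102) × (TP101→TP103) = (360662.8, 137111.5, -639214).
So ∂z/∂x = −n_x/n_z = 0.56423 and ∂z/∂y = −n_y/n_z = 0.21450.
|∇z| = √(a²+b²) = 0.60363, so dip δ = arctan(0.60363) = 31.12°.
True thickness = vertical thickness × cos δ = 22 × cos 31.12° = 18.8 m.

18.8 m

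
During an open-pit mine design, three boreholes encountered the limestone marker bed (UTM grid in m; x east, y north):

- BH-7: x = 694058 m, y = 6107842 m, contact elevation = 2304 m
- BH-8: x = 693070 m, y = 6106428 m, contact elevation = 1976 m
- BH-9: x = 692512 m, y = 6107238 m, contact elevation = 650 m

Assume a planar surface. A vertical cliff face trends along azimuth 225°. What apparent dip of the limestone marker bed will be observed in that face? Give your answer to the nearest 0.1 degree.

24.3°

Let the plane be z = a·x + b·y + c.
BH-8−BH-7: −988a − 1414b = −328;  BH-9−BH-7: −1546a − 604b = −1654.
Solving gives a = 1.34692, b = −0.70916.
Unit vector along 225° is (sin 225°, cos 225°) = (-0.7071, -0.7071).
Slope in that direction = a·(-0.7071) + b·(-0.7071) = −0.45096.
Apparent dip = arctan|0.45096| = 24.3° (true dip is 56.7°, so apparent ≤ true as expected).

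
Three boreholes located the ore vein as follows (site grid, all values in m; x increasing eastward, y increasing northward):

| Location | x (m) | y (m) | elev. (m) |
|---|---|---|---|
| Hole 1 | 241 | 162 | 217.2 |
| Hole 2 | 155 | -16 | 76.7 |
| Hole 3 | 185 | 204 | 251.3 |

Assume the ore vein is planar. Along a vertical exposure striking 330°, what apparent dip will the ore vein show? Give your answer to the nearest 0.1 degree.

Two edge vectors: Hole 1→Hole 2 = (-86, -178, -140.5), Hole 1→Hole 3 = (-56, 42, 34.1).
Normal n = (Hole 1→Hole 2) × (Hole 1→Hole 3) = (-168.8, 10800.6, -13580).
So ∂z/∂x = −n_x/n_z = −0.01243 and ∂z/∂y = −n_y/n_z = 0.79533.
Unit vector along 330° is (sin 330°, cos 330°) = (-0.5000, 0.8660).
Slope in that direction = a·(-0.5000) + b·(0.8660) = 0.69499.
Apparent dip = arctan|0.69499| = 34.8° (true dip is 38.5°, so apparent ≤ true as expected).

34.8°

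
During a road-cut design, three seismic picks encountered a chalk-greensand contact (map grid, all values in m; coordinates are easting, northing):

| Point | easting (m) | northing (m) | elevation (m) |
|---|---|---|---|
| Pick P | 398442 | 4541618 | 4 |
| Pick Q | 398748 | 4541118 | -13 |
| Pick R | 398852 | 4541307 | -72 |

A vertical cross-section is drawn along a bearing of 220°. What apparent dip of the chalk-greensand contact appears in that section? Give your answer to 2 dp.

Two edge vectors: Pick P→Pick Q = (306, -500, -17), Pick P→Pick R = (410, -311, -76).
Normal n = (Pick P→Pick Q) × (Pick P→Pick R) = (32713, 16286, 109834).
So ∂z/∂easting = −n_x/n_z = −0.29784 and ∂z/∂northing = −n_y/n_z = −0.14828.
Unit vector along 220° is (sin 220°, cos 220°) = (-0.6428, -0.7660).
Slope in that direction = a·(-0.6428) + b·(-0.7660) = 0.30504.
Apparent dip = arctan|0.30504| = 16.96° (true dip is 18.4°, so apparent ≤ true as expected).

16.96°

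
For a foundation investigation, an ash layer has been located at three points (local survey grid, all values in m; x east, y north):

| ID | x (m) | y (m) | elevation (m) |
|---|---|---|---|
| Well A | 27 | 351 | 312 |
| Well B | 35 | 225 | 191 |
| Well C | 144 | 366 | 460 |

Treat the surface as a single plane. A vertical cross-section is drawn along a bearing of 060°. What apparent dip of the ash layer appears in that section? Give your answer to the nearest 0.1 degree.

56.3°

Let the plane be z = a·x + b·y + c.
Well B−Well A: 8a − 126b = −121;  Well C−Well A: 117a + 15b = 148.
Solving gives a = 1.13262, b = 1.03223.
Unit vector along 060° is (sin 60°, cos 60°) = (0.8660, 0.5000).
Slope in that direction = a·(0.8660) + b·(0.5000) = 1.49699.
Apparent dip = arctan|1.49699| = 56.3° (true dip is 56.9°, so apparent ≤ true as expected).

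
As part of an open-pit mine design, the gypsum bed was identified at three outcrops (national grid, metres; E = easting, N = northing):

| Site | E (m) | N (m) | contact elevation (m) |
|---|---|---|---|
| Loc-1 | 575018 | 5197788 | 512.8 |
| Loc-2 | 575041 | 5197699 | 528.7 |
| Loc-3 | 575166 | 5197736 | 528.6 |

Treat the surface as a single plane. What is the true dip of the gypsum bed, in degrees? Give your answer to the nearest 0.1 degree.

9.8°

Let the plane be z = a·E + b·N + c.
Loc-2−Loc-1: 23a − 89b = 15.9;  Loc-3−Loc-1: 148a − 52b = 15.8.
Solving gives a = 0.04838, b = −0.16615.
Gradient magnitude |∇z| = √(a² + b²) = √(0.00234 + 0.02761) = 0.17305.
True dip = arctan(0.17305) = 9.8°, dipping toward NNW (azimuth ≈ 344°).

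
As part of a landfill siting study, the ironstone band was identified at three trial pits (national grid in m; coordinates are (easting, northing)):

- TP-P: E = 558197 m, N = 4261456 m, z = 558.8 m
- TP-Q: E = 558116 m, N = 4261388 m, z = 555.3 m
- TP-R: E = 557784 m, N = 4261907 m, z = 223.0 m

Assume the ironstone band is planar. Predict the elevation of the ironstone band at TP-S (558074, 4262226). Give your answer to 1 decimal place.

205.4 m

Let the plane be z = a·E + b·N + c.
TP-Q−TP-P: −81a − 68b = −3.5;  TP-R−TP-P: −413a + 451b = −335.8.
Solving gives a = 0.377820939, b = −0.398580825.
Then c = 558.8 − a·558197 − b·4261456 = 1488194.93.
At (558074, 4262226): z = 210852.0 − 1698841.6 + 1488194.93 = 205.4 m.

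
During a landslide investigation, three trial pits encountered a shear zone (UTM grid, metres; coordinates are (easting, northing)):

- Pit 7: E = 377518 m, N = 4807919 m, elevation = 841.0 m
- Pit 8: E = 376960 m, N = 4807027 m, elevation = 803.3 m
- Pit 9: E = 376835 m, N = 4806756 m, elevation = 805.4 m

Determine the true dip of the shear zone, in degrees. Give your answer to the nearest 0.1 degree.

18.7°

Two edge vectors: Pit 7→Pit 8 = (-558, -892, -37.7), Pit 7→Pit 9 = (-683, -1163, -35.6).
Normal n = (Pit 7→Pit 8) × (Pit 7→Pit 9) = (-12089.9, 5884.3, 39718).
So ∂z/∂E = −n_x/n_z = 0.30439 and ∂z/∂N = −n_y/n_z = −0.14815.
Gradient magnitude |∇z| = √(a² + b²) = √(0.09266 + 0.02195) = 0.33853.
True dip = arctan(0.33853) = 18.7°, dipping toward WNW (azimuth ≈ 296°).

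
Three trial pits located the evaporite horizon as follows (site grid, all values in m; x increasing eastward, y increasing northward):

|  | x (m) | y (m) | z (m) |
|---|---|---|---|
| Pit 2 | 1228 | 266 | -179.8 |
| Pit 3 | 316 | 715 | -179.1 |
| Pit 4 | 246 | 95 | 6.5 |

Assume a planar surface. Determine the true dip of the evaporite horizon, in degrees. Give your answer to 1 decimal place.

Let the plane be z = a·x + b·y + c.
Pit 3−Pit 2: −912a + 449b = 0.7;  Pit 4−Pit 2: −982a − 171b = 186.3.
Solving gives a = −0.14035, b = −0.28351.
Gradient magnitude |∇z| = √(a² + b²) = √(0.01970 + 0.08038) = 0.31635.
True dip = arctan(0.31635) = 17.6°, dipping toward NNE (azimuth ≈ 026°).

17.6°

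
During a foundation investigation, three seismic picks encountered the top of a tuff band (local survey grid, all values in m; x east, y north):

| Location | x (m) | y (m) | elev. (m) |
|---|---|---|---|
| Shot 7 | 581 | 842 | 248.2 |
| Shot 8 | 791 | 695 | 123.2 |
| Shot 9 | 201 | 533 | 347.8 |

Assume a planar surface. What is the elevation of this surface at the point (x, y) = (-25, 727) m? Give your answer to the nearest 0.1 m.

Two edge vectors: Shot 7→Shot 8 = (210, -147, -125), Shot 7→Shot 9 = (-380, -309, 99.6).
Normal n = (Shot 7→Shot 8) × (Shot 7→Shot 9) = (-53266.2, 26584, -120750).
So ∂z/∂x = −n_x/n_z = −0.44113 and ∂z/∂y = −n_y/n_z = 0.22016.
Intercept c from Shot 7: 248.2 + 256.30 − 185.37 = 319.12.
At (-25, 727): z = 11.0 + 160.1 + 319.12 = 490.2 m.

490.2 m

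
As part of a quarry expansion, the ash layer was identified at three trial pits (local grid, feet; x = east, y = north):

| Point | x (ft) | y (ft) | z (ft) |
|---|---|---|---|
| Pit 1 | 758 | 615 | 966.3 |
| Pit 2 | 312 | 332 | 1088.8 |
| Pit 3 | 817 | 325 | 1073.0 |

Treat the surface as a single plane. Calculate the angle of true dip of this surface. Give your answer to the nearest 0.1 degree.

20.7°

Let the plane be z = a·x + b·y + c.
Pit 2−Pit 1: −446a − 283b = 122.5;  Pit 3−Pit 1: 59a − 290b = 106.7.
Solving gives a = −0.03649, b = −0.37535.
Gradient magnitude |∇z| = √(a² + b²) = √(0.00133 + 0.14089) = 0.37712.
True dip = arctan(0.37712) = 20.7°, dipping toward N (azimuth ≈ 006°).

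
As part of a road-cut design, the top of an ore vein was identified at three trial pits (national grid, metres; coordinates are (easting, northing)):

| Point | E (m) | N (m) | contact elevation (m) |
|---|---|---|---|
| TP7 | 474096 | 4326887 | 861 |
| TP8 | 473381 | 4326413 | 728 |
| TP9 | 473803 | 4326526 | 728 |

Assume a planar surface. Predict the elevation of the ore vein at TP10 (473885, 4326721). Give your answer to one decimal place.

Let the plane be z = a·E + b·N + c.
TP8−TP7: −715a − 474b = −133;  TP9−TP7: −293a − 361b = −133.
Solving gives a = −0.126047319, b = 0.470725386.
Then c = 861 − a·474096 − b·4326887 = −1976156.03.
At (473885, 4326721): z = −59731.9 + 2036697.4 − 1976156.03 = 809.5 m.

809.5 m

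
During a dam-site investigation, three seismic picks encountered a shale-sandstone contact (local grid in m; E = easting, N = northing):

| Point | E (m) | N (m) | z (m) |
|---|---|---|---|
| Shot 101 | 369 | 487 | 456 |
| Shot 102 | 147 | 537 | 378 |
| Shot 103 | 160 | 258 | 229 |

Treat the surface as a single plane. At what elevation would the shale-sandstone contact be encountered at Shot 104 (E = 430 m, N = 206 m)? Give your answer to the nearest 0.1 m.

328.8 m

Let the plane be z = a·E + b·N + c.
Shot 102−Shot 101: −222a + 50b = −78;  Shot 103−Shot 101: −209a − 229b = −227.
Solving gives a = 0.47663, b = 0.55626.
Then c = 456 − a·369 − b·487 = 9.22.
At (430, 206): z = 205.0 + 114.6 + 9.22 = 328.8 m.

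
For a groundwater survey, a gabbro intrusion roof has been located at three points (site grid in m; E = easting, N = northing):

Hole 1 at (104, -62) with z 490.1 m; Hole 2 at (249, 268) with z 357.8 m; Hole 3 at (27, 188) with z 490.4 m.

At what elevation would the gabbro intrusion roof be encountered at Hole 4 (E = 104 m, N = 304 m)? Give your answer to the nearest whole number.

Let the plane be z = a·E + b·N + c.
Hole 2−Hole 1: 145a + 330b = −132.3;  Hole 3−Hole 1: −77a + 250b = 0.3.
Solving gives a = −0.53801, b = −0.16451.
Then c = 490.1 − a·104 − b·-62 = 535.85.
At (104, 304): z = −56.0 − 50.0 + 535.85 = 429.9 m.

430 m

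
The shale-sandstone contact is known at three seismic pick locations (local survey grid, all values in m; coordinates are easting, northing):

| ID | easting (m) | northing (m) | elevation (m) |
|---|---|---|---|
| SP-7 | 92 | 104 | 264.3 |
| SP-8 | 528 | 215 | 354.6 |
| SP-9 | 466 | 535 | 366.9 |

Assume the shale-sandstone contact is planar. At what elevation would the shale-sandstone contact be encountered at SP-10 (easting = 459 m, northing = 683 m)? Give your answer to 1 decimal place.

376.7 m

Let the plane be z = a·easting + b·northing + c.
SP-8−SP-7: 436a + 111b = 90.3;  SP-9−SP-7: 374a + 431b = 102.6.
Solving gives a = 0.18805, b = 0.07487.
Then c = 264.3 − a·92 − b·104 = 239.21.
At (459, 683): z = 86.3 + 51.1 + 239.21 = 376.7 m.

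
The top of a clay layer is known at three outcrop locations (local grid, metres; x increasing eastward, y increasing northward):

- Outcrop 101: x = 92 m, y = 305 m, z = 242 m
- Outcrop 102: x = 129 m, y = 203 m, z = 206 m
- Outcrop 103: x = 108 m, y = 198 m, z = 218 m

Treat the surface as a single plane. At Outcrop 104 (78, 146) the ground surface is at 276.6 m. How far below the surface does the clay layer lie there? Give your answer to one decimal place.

47.5 m

Let the plane be z = a·x + b·y + c.
Outcrop 102−Outcrop 101: 37a − 102b = −36;  Outcrop 103−Outcrop 101: 16a − 107b = −24.
Solving gives a = −0.60335, b = 0.13408.
Then c = 242 − a·92 − b·305 = 256.61.
At (78, 146): z_contact = −47.06 + 19.58 + 256.61 = 229.13 m.
Depth below ground = 276.6 − 229.13 = 47.5 m.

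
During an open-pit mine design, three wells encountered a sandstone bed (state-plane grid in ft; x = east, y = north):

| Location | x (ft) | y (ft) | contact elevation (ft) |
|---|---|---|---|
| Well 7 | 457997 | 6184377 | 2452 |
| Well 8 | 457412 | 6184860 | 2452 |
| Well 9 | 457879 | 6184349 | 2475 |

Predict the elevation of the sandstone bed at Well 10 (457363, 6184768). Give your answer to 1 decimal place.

2476.3 ft

Two edge vectors: Well 7→Well 8 = (-585, 483, 0), Well 7→Well 9 = (-118, -28, 23).
Normal n = (Well 7→Well 8) × (Well 7→Well 9) = (11109, 13455, 73374).
So ∂z/∂x = −n_x/n_z = −0.151402404 and ∂z/∂y = −n_y/n_z = −0.183375583.
Intercept c from Well 7: 2452 + 69341.85 + 1134063.74 = 1205857.58.
At (457363, 6184768): z = −69245.9 − 1134135.4 + 1205857.58 = 2476.3 ft.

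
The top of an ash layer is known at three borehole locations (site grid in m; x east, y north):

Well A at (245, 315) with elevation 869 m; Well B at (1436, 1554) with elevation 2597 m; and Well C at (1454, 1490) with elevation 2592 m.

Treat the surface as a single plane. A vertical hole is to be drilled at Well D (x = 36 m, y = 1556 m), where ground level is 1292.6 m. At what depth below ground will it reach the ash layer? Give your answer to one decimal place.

178.3 m

Let the plane be z = a·x + b·y + c.
Well B−Well A: 1191a + 1239b = 1728;  Well C−Well A: 1209a + 1175b = 1723.
Solving gives a = 1.059588, b = 0.376134.
Then c = 869 − a·245 − b·315 = 490.92.
At (36, 1556): z_contact = 38.15 + 585.26 + 490.92 = 1114.33 m.
Depth below ground = 1292.6 − 1114.33 = 178.3 m.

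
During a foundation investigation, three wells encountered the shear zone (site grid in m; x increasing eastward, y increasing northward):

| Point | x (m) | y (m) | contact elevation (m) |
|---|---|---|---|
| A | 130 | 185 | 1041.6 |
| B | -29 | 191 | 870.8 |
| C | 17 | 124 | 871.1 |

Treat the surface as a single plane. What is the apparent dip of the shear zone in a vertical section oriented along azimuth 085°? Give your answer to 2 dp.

Let the plane be z = a·x + b·y + c.
B−A: −159a + 6b = −170.8;  C−A: −113a − 61b = −170.5.
Solving gives a = 1.10261, b = 0.75254.
Unit vector along 085° is (sin 85°, cos 85°) = (0.9962, 0.0872).
Slope in that direction = a·(0.9962) + b·(0.0872) = 1.16400.
Apparent dip = arctan|1.16400| = 49.33° (true dip is 53.2°, so apparent ≤ true as expected).

49.33°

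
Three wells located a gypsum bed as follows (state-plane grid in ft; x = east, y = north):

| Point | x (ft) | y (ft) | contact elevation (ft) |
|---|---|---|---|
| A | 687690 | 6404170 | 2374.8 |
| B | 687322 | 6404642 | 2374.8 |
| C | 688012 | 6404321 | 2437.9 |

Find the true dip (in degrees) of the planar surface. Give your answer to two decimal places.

10.31°

Let the plane be z = a·x + b·y + c.
B−A: −368a + 472b = 0;  C−A: 322a + 151b = 63.1.
Solving gives a = 0.14350, b = 0.11188.
Gradient magnitude |∇z| = √(a² + b²) = √(0.02059 + 0.01252) = 0.18196.
True dip = arctan(0.18196) = 10.31°, dipping toward SW (azimuth ≈ 232°).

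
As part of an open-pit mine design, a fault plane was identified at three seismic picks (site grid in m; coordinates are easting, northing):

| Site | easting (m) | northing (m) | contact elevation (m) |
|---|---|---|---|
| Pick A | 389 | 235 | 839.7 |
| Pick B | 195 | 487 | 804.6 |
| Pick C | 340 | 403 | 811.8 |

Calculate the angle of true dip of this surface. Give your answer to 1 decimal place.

Two edge vectors: Pick A→Pick B = (-194, 252, -35.1), Pick A→Pick C = (-49, 168, -27.9).
Normal n = (Pick A→Pick B) × (Pick A→Pick C) = (-1134, -3692.7, -20244).
So ∂z/∂easting = −n_x/n_z = −0.05602 and ∂z/∂northing = −n_y/n_z = −0.18241.
Gradient magnitude |∇z| = √(a² + b²) = √(0.00314 + 0.03327) = 0.19082.
True dip = arctan(0.19082) = 10.8°, dipping toward NNE (azimuth ≈ 017°).

10.8°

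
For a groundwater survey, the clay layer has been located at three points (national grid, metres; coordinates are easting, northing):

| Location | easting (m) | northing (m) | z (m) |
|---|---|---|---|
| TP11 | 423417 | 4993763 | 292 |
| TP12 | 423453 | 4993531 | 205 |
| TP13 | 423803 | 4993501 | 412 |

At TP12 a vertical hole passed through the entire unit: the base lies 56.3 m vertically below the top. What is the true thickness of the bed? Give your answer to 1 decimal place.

44.2 m

Let the plane be z = a·easting + b·northing + c.
TP12−TP11: 36a − 232b = −87;  TP13−TP11: 386a − 262b = 120.
Solving gives a = 0.63198, b = 0.47307.
|∇z| = √(a²+b²) = 0.78942, so dip δ = arctan(0.78942) = 38.29°.
True thickness = vertical thickness × cos δ = 56.3 × cos 38.29° = 44.2 m.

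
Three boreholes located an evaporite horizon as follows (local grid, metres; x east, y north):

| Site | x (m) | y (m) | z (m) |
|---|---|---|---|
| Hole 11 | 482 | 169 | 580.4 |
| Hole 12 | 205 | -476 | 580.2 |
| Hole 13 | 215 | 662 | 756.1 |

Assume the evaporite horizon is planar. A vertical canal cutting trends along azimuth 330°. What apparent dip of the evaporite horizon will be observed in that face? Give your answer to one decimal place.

17.7°

Two edge vectors: Hole 11→Hole 12 = (-277, -645, -0.2), Hole 11→Hole 13 = (-267, 493, 175.7).
Normal n = (Hole 11→Hole 12) × (Hole 11→Hole 13) = (-113227.9, 48722.3, -308776).
So ∂z/∂x = −n_x/n_z = −0.36670 and ∂z/∂y = −n_y/n_z = 0.15779.
Unit vector along 330° is (sin 330°, cos 330°) = (-0.5000, 0.8660).
Slope in that direction = a·(-0.5000) + b·(0.8660) = 0.32000.
Apparent dip = arctan|0.32000| = 17.7° (true dip is 21.8°, so apparent ≤ true as expected).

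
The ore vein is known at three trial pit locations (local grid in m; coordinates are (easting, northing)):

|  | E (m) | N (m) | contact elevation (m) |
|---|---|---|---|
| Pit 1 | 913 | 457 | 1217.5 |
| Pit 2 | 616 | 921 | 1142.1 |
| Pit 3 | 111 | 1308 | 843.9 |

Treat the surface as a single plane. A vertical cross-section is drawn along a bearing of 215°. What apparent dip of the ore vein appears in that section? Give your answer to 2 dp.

41.06°

Let the plane be z = a·E + b·N + c.
Pit 2−Pit 1: −297a + 464b = −75.4;  Pit 3−Pit 1: −802a + 851b = −373.6.
Solving gives a = 0.91459, b = 0.42292.
Unit vector along 215° is (sin 215°, cos 215°) = (-0.5736, -0.8192).
Slope in that direction = a·(-0.5736) + b·(-0.8192) = −0.87102.
Apparent dip = arctan|0.87102| = 41.06° (true dip is 45.2°, so apparent ≤ true as expected).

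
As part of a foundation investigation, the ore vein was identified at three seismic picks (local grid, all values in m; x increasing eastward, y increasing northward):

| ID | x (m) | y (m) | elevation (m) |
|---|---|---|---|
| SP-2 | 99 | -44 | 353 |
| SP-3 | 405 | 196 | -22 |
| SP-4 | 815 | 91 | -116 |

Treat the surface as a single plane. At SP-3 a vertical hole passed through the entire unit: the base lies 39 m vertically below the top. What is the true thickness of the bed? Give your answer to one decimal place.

Let the plane be z = a·x + b·y + c.
SP-3−SP-2: 306a + 240b = −375;  SP-4−SP-2: 716a + 135b = −469.
Solving gives a = −0.47449, b = −0.95753.
|∇z| = √(a²+b²) = 1.06864, so dip δ = arctan(1.06864) = 46.90°.
True thickness = vertical thickness × cos δ = 39 × cos 46.90° = 26.6 m.

26.6 m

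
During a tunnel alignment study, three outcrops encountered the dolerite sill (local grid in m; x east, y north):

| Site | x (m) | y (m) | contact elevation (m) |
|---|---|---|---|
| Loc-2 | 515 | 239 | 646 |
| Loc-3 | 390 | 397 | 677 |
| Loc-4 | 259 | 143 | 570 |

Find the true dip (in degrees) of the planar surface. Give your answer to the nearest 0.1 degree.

20.5°

Let the plane be z = a·x + b·y + c.
Loc-3−Loc-2: −125a + 158b = 31;  Loc-4−Loc-2: −256a − 96b = −76.
Solving gives a = 0.17221, b = 0.33244.
Gradient magnitude |∇z| = √(a² + b²) = √(0.02966 + 0.11052) = 0.37440.
True dip = arctan(0.37440) = 20.5°, dipping toward SSW (azimuth ≈ 207°).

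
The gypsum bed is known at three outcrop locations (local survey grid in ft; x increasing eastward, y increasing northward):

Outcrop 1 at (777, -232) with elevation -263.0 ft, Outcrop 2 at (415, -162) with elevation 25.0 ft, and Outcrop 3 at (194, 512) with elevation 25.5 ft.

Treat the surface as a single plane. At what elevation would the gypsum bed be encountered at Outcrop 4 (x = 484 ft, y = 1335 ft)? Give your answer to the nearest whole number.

Let the plane be z = a·x + b·y + c.
Outcrop 2−Outcrop 1: −362a + 70b = 288;  Outcrop 3−Outcrop 1: −583a + 744b = 288.5.
Solving gives a = −0.84929, b = −0.27773.
Then c = -263 − a·777 − b·-232 = 332.46.
At (484, 1335): z = −411.1 − 370.8 + 332.46 = -449.4 ft.

-449 ft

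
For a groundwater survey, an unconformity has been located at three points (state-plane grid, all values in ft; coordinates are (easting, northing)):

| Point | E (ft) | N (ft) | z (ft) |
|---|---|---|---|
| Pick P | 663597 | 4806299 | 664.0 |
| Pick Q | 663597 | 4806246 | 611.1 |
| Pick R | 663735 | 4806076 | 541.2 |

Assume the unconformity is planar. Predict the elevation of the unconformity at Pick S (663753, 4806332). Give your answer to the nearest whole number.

810 ft

Two edge vectors: Pick P→Pick Q = (0, -53, -52.9), Pick P→Pick R = (138, -223, -122.8).
Normal n = (Pick P→Pick Q) × (Pick P→Pick R) = (-5288.3, -7300.2, 7314).
So ∂z/∂E = −n_x/n_z = 0.72303801 and ∂z/∂N = −n_y/n_z = 0.99811321.
Intercept c from Pick P: 664 − 479805.85 − 4797230.51 = −5276372.37.
At (663753, 4806332): z = 479918.6 + 4797263.4 − 5276372.37 = 809.7 ft.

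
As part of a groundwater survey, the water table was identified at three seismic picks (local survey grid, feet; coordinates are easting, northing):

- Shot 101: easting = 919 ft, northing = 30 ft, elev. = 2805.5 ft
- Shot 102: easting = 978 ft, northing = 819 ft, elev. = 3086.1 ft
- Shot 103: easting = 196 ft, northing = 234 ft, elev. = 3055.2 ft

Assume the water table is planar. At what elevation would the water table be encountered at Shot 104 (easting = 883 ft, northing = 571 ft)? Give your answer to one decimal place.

3016.2 ft

Let the plane be z = a·easting + b·northing + c.
Shot 102−Shot 101: 59a + 789b = 280.6;  Shot 103−Shot 101: −723a + 204b = 249.7.
Solving gives a = −0.23996, b = 0.37358.
Then c = 2805.5 − a·919 − b·30 = 3014.81.
At (883, 571): z = −211.9 + 213.3 + 3014.81 = 3016.2 ft.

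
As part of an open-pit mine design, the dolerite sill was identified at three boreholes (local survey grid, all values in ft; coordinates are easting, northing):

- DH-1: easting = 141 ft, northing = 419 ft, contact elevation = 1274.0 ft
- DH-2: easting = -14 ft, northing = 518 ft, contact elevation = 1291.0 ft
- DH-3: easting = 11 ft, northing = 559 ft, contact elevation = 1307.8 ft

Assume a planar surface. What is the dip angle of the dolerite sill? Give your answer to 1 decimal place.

19.8°

Let the plane be z = a·easting + b·northing + c.
DH-2−DH-1: −155a + 99b = 17;  DH-3−DH-1: −130a + 140b = 33.8.
Solving gives a = 0.10942, b = 0.34304.
Gradient magnitude |∇z| = √(a² + b²) = √(0.01197 + 0.11767) = 0.36006.
True dip = arctan(0.36006) = 19.8°, dipping toward SSW (azimuth ≈ 198°).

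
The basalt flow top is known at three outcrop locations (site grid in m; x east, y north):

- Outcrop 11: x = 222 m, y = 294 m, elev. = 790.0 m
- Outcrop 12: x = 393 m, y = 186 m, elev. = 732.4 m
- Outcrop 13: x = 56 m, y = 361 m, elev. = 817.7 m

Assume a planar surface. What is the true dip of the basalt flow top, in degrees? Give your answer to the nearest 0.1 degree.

37.1°

Let the plane be z = a·x + b·y + c.
Outcrop 12−Outcrop 11: 171a − 108b = −57.6;  Outcrop 13−Outcrop 11: −166a + 67b = 27.7.
Solving gives a = 0.13408, b = 0.74562.
Gradient magnitude |∇z| = √(a² + b²) = √(0.01798 + 0.55595) = 0.75758.
True dip = arctan(0.75758) = 37.1°, dipping toward S (azimuth ≈ 190°).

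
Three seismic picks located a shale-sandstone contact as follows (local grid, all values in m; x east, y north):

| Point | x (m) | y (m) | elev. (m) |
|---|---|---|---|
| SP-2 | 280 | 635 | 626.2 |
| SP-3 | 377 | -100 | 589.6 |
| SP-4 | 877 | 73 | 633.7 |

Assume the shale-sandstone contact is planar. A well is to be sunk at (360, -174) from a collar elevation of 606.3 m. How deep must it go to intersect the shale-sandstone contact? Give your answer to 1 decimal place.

22.2 m

Two edge vectors: SP-2→SP-3 = (97, -735, -36.6), SP-2→SP-4 = (597, -562, 7.5).
Normal n = (SP-2→SP-3) × (SP-2→SP-4) = (-26081.7, -22577.7, 384281).
So ∂z/∂x = −n_x/n_z = 0.06787 and ∂z/∂y = −n_y/n_z = 0.05875.
Intercept c from SP-2: 626.2 − 19.00 − 37.31 = 569.89.
At (360, -174): z_contact = 24.43 − 10.22 + 569.89 = 584.10 m.
Depth below ground = 606.3 − 584.10 = 22.2 m.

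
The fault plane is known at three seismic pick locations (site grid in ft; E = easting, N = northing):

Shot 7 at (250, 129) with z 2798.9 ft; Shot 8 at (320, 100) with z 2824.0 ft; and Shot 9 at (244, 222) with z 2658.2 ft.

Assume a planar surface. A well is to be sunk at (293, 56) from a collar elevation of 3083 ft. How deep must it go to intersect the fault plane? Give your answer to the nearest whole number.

Two edge vectors: Shot 7→Shot 8 = (70, -29, 25.1), Shot 7→Shot 9 = (-6, 93, -140.7).
Normal n = (Shot 7→Shot 8) × (Shot 7→Shot 9) = (1746, 9698.4, 6336).
So ∂z/∂E = −n_x/n_z = −0.27557 and ∂z/∂N = −n_y/n_z = −1.53068.
Intercept c from Shot 7: 2798.9 + 68.89 + 197.46 = 3065.25.
At (293, 56): z_contact = −80.7 − 85.7 + 3065.25 = 2898.8 ft.
Depth below ground = 3083 − 2898.8 = 184 ft.

184 ft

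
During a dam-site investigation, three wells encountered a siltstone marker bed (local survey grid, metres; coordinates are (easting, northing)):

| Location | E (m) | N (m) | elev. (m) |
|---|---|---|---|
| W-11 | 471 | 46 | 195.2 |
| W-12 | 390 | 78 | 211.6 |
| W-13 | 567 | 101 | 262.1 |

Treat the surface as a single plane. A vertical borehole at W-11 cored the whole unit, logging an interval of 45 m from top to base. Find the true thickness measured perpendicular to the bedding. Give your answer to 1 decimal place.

Two edge vectors: W-11→W-12 = (-81, 32, 16.4), W-11→W-13 = (96, 55, 66.9).
Normal n = (W-11→W-12) × (W-11→W-13) = (1238.8, 6993.3, -7527).
So ∂z/∂E = −n_x/n_z = 0.16458 and ∂z/∂N = −n_y/n_z = 0.92910.
|∇z| = √(a²+b²) = 0.94356, so dip δ = arctan(0.94356) = 43.34°.
True thickness = vertical thickness × cos δ = 45 × cos 43.34° = 32.7 m.

32.7 m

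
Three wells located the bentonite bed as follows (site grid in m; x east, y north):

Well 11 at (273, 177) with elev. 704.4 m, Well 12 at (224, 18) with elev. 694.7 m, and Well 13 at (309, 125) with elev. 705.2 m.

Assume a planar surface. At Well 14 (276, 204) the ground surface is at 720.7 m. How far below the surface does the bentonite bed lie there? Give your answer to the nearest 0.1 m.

15.1 m

Two edge vectors: Well 11→Well 12 = (-49, -159, -9.7), Well 11→Well 13 = (36, -52, 0.8).
Normal n = (Well 11→Well 12) × (Well 11→Well 13) = (-631.6, -310, 8272).
So ∂z/∂x = −n_x/n_z = 0.07635 and ∂z/∂y = −n_y/n_z = 0.03748.
Intercept c from Well 11: 704.4 − 20.84 − 6.63 = 676.92.
At (276, 204): z_contact = 21.07 + 7.65 + 676.92 = 705.64 m.
Depth below ground = 720.7 − 705.64 = 15.1 m.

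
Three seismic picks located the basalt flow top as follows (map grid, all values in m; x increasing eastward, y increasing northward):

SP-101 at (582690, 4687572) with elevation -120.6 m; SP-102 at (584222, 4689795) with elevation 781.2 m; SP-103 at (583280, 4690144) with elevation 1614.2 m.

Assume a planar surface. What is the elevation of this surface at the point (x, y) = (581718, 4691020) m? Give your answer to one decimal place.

Two edge vectors: SP-101→SP-102 = (1532, 2223, 901.8), SP-101→SP-103 = (590, 2572, 1734.8).
Normal n = (SP-101→SP-102) × (SP-101→SP-103) = (1537030.8, -2125651.6, 2628734).
So ∂z/∂x = −n_x/n_z = −0.584703816 and ∂z/∂y = −n_y/n_z = 0.808621793.
Intercept c from SP-101: -120.6 + 340701.07 − 3790472.87 = −3449892.41.
At (581718, 4691020): z = −340132.7 + 3793261.0 − 3449892.41 = 3235.9 m.

3235.9 m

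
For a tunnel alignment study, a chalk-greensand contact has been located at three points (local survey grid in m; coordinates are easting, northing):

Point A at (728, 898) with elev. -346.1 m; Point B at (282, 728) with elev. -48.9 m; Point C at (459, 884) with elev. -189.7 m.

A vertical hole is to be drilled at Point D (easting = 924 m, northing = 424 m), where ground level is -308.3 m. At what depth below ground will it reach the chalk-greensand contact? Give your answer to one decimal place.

26.8 m

Two edge vectors: Point A→Point B = (-446, -170, 297.2), Point A→Point C = (-269, -14, 156.4).
Normal n = (Point A→Point B) × (Point A→Point C) = (-22427.2, -10192.4, -39486).
So ∂z/∂easting = −n_x/n_z = −0.56798 and ∂z/∂northing = −n_y/n_z = −0.25813.
Intercept c from Point A: -346.1 + 413.49 + 231.80 = 299.19.
At (924, 424): z_contact = −524.81 − 109.45 + 299.19 = -335.07 m.
Depth below ground = -308.3 − (-335.07) = 26.8 m.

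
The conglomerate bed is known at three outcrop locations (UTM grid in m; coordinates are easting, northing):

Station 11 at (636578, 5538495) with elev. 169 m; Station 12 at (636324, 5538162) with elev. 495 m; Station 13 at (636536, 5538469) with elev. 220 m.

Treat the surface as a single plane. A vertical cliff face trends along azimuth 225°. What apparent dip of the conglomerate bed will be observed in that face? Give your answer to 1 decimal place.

Two edge vectors: Station 11→Station 12 = (-254, -333, 326), Station 11→Station 13 = (-42, -26, 51).
Normal n = (Station 11→Station 12) × (Station 11→Station 13) = (-8507, -738, -7382).
So ∂z/∂easting = −n_x/n_z = −1.15240 and ∂z/∂northing = −n_y/n_z = −0.09997.
Unit vector along 225° is (sin 225°, cos 225°) = (-0.7071, -0.7071).
Slope in that direction = a·(-0.7071) + b·(-0.7071) = 0.88556.
Apparent dip = arctan|0.88556| = 41.5° (true dip is 49.2°, so apparent ≤ true as expected).

41.5°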